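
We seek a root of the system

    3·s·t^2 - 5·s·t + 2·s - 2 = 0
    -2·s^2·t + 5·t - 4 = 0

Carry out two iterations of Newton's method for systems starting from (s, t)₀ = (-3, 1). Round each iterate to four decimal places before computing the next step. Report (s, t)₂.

At (-3, 1): F = (-2.0000, -17.0000).
Jacobian J = [[3·t^2 - 5·t + 2, 6·s·t - 5·s], [-4·s·t, -2·s^2 + 5]].
At the point, J = [[0.0000, -3.0000], [12.0000, -13.0000]] (det J = 36.0000).
Solving J·Δ = −F gives Δ = (0.6944, -0.6667).
Then the next iterate is (s, t)₁ = (-2.3056, 0.3333).
Round to (-2.3056, 0.3333) and repeat: F = (-3.537297, -5.877007), J = [[0.666767, 6.917261], [3.073826, -5.631583]].
Δ = (2.4212, 0.2780), so (s, t)₂ = (0.1156, 0.6113).

(0.1156, 0.6113)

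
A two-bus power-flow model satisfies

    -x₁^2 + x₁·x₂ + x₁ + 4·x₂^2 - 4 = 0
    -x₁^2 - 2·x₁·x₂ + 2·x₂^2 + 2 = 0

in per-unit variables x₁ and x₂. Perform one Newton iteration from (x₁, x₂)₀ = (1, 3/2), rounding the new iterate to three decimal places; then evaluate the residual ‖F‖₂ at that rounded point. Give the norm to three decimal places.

At (1, 3/2): F = (6.500, 2.500).
Jacobian J = [[-2·x₁ + x₂ + 1, x₁ + 8·x₂], [-2·x₁ - 2·x₂, -2·x₁ + 4·x₂]].
At the point, J = [[0.500, 13.000], [-5.000, 4.000]] (det J = 67.000).
Solving J·Δ = −F gives Δ = (0.097, -0.504).
Then the next iterate is (x₁, x₂)₁ = (1.097, 0.996).
Re-evaluating at (1.097, 0.996): F = (0.95427, 0.59540), so ‖F‖₂ = 1.125.

1.125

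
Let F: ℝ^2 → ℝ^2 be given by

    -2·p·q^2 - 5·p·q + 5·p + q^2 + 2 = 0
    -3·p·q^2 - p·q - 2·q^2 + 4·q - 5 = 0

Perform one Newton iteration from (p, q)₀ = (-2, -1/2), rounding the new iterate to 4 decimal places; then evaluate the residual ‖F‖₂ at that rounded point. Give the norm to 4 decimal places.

At (-2, -1/2): F = (-11.7500, -7.0000).
Jacobian J = [[-2·q^2 - 5·q + 5, -4·p·q - 5·p + 2·q], [-3·q^2 - q, -6·p·q - p - 4·q + 4]].
At the point, J = [[7.0000, 5.0000], [-0.2500, 2.0000]] (det J = 15.2500).
Solving J·Δ = −F gives Δ = (-0.7541, 3.4057).
Then the next iterate is (p, q)₁ = (-2.7541, 2.9057).
Re-evaluating at (-2.7541, 2.9057): F = (83.191776, 67.498566), so ‖F‖₂ = 107.1304.

107.1304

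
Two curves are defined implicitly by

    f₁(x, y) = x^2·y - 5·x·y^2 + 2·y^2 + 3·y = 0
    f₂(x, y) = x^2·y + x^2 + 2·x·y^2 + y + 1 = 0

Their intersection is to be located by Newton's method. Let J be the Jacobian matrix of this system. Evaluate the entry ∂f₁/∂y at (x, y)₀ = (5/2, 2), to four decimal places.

-32.7500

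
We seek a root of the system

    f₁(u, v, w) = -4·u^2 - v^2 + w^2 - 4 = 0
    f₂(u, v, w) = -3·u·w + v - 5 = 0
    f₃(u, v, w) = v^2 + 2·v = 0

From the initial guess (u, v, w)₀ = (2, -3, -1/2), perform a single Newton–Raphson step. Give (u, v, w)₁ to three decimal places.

(0.551, -2.250, -1.571)

At (2, -3, -1/2): F = (-28.750, -5.000, 3.000).
Jacobian J = [[-8·u, -2·v, 2·w], [-3·w, 1, -3·u], [0, 2·v + 2, 0]].
At the point, J = [[-16.000, 6.000, -1.000], [1.500, 1.000, -6.000], [0.000, -4.000, 0.000]] (det J = 390.000).
Solving J·Δ = −F gives Δ = (-1.449, 0.750, -1.071).
Then the next iterate is (u, v, w)₁ = (0.551, -2.250, -1.571).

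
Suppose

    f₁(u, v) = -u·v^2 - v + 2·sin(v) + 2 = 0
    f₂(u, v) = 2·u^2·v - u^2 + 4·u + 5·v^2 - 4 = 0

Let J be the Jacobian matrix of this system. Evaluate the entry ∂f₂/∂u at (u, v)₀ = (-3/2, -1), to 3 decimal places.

∂f₂/∂u = 4·u·v - 2·u + 4.
At (-3/2, -1) this is 13.000.

13.000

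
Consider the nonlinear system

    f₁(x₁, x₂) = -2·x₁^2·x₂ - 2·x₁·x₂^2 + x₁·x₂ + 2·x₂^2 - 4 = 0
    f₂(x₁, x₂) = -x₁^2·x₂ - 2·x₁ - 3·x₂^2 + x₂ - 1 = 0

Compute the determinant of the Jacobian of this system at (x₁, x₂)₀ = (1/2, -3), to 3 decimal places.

J = [[-4·x₁·x₂ - 2·x₂^2 + x₂, -2·x₁^2 - 4·x₁·x₂ + x₁ + 4·x₂], [-2·x₁·x₂ - 2, -x₁^2 - 6·x₂ + 1]].
At the point, J = [[-15.000, -6.000], [1.000, 18.750]].
det J = -275.250.

-275.250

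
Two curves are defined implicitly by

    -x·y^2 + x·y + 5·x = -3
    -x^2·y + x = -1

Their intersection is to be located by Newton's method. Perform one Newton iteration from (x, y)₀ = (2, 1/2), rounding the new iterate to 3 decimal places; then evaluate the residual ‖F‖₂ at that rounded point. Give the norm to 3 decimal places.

0.458

At (2, 1/2): F = (13.500, 1.000).
Jacobian J = [[-y^2 + y + 5, -2·x·y + x], [-2·x·y + 1, -x^2]].
At the point, J = [[5.250, 0.000], [-1.000, -4.000]] (det J = -21.000).
Solving J·Δ = −F gives Δ = (-2.571, 0.893).
Then the next iterate is (x, y)₁ = (-0.571, 1.393).
Re-evaluating at (-0.571, 1.393): F = (0.45759, -0.02518), so ‖F‖₂ = 0.458.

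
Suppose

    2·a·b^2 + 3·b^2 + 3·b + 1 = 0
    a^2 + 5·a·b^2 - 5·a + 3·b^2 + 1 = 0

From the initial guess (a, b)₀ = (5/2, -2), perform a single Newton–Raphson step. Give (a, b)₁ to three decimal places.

(2.836, -0.976)

At (5/2, -2): F = (27.000, 56.750).
Jacobian J = [[2·b^2, 4·a·b + 6·b + 3], [2·a + 5·b^2 - 5, 10·a·b + 6·b]].
At the point, J = [[8.000, -29.000], [20.000, -62.000]] (det J = 84.000).
Solving J·Δ = −F gives Δ = (0.336, 1.024).
Then the next iterate is (a, b)₁ = (2.836, -0.976).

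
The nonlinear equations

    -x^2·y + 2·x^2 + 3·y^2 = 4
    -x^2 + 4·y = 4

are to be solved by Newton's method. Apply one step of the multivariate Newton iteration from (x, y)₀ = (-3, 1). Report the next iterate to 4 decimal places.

(-2.1667, 2.0000)

At (-3, 1): F = (8.0000, -9.0000).
Jacobian J = [[-2·x·y + 4·x, -x^2 + 6·y], [-2·x, 4]].
At the point, J = [[-6.0000, -3.0000], [6.0000, 4.0000]] (det J = -6.0000).
Solving J·Δ = −F gives Δ = (0.8333, 1.0000).
Then the next iterate is (x, y)₁ = (-2.1667, 2.0000).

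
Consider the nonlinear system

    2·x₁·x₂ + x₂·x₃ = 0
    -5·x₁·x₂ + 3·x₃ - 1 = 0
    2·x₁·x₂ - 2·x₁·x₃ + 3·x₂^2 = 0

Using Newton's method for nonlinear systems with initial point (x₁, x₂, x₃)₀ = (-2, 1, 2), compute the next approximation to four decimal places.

At (-2, 1, 2): F = (-2.0000, 15.0000, 7.0000).
Jacobian J = [[2·x₂, 2·x₁ + x₃, x₂], [-5·x₂, -5·x₁, 3], [2·x₂ - 2·x₃, 2·x₁ + 6·x₂, -2·x₁]].
At the point, J = [[2.0000, -2.0000, 1.0000], [-5.0000, 10.0000, 3.0000], [-2.0000, 2.0000, 4.0000]] (det J = 50.0000).
Solving J·Δ = −F gives Δ = (0.6000, -0.9000, -1.0000).
Then the next iterate is (x₁, x₂, x₃)₁ = (-1.4000, 0.1000, 1.0000).

(-1.4000, 0.1000, 1.0000)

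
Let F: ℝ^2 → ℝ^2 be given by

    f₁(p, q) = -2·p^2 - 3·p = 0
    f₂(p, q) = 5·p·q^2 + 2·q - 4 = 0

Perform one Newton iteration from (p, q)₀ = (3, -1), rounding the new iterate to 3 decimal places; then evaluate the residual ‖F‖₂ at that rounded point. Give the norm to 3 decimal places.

6.480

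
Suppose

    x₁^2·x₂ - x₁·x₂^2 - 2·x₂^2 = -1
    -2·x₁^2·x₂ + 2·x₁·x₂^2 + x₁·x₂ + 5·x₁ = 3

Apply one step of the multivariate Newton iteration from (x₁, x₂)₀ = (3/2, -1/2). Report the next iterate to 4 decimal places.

(0.5757, -0.6074)

At (3/2, -1/2): F = (-1.0000, 6.7500).
Jacobian J = [[2·x₁·x₂ - x₂^2, x₁^2 - 2·x₁·x₂ - 4·x₂], [-4·x₁·x₂ + 2·x₂^2 + x₂ + 5, -2·x₁^2 + 4·x₁·x₂ + x₁]].
At the point, J = [[-1.7500, 5.7500], [8.0000, -6.0000]] (det J = -35.5000).
Solving J·Δ = −F gives Δ = (-0.9243, -0.1074).
Then the next iterate is (x₁, x₂)₁ = (0.5757, -0.6074).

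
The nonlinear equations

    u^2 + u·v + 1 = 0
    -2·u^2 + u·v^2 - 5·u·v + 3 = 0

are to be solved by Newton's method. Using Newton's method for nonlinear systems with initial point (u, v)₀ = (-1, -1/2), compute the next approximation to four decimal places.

(0.6061, -2.0152)

At (-1, -1/2): F = (2.5000, -1.7500).
Jacobian J = [[2·u + v, u], [-4·u + v^2 - 5·v, 2·u·v - 5·u]].
At the point, J = [[-2.5000, -1.0000], [6.7500, 6.0000]] (det J = -8.2500).
Solving J·Δ = −F gives Δ = (1.6061, -1.5152).
Then the next iterate is (u, v)₁ = (0.6061, -2.0152).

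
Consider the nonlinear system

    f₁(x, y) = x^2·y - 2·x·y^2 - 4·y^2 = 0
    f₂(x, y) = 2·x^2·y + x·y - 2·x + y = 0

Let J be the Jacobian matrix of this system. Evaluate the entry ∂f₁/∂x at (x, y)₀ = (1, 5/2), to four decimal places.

-7.5000

∂f₁/∂x = 2·x·y - 2·y^2.
At (1, 5/2) this is -7.5000.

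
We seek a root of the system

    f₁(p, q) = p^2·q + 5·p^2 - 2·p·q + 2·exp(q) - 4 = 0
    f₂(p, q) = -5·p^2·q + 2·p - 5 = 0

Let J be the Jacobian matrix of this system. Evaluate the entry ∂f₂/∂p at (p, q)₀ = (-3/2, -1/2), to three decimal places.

-5.500

∂f₂/∂p = -10·p·q + 2.
At (-3/2, -1/2) this is -5.500.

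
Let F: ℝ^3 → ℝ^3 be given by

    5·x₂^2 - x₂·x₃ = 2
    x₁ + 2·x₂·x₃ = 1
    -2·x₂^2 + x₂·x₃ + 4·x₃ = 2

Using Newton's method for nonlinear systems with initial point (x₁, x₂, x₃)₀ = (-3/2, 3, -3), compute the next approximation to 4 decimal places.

At (-3/2, 3, -3): F = (52.0000, -20.5000, -41.0000).
Jacobian J = [[0, 10·x₂ - x₃, -x₂], [1, 2·x₃, 2·x₂], [0, -4·x₂ + x₃, x₂ + 4]].
At the point, J = [[0.0000, 33.0000, -3.0000], [1.0000, -6.0000, 6.0000], [0.0000, -15.0000, 7.0000]] (det J = -186.0000).
Solving J·Δ = −F gives Δ = (-5.7581, -1.2957, 3.0806).
Then the next iterate is (x₁, x₂, x₃)₁ = (-7.2581, 1.7043, 0.0806).

(-7.2581, 1.7043, 0.0806)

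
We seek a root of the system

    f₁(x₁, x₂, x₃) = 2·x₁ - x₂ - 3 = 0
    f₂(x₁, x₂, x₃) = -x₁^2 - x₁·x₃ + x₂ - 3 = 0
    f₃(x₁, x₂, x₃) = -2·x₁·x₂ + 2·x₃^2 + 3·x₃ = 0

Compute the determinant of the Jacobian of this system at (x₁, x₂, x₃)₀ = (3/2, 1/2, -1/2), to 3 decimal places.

-11.000

J = [[2, -1, 0], [-2·x₁ - x₃, 1, -x₁], [-2·x₂, -2·x₁, 4·x₃ + 3]].
At the point, J = [[2.000, -1.000, 0.000], [-2.500, 1.000, -1.500], [-1.000, -3.000, 1.000]].
det J = -11.000.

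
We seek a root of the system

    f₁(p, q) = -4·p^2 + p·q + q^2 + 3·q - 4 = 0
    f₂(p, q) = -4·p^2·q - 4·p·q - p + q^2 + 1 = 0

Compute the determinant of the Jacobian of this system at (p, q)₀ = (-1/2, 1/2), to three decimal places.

J = [[-8·p + q, p + 2·q + 3], [-8·p·q - 4·q - 1, -4·p^2 - 4·p + 2·q]].
At the point, J = [[4.500, 3.500], [-1.000, 2.000]].
det J = 12.500.

12.500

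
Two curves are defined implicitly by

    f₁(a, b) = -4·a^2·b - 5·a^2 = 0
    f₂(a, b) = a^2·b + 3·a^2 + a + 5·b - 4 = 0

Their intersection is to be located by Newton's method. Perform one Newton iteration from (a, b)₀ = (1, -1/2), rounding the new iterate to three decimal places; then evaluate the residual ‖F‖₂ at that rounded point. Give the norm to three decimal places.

38.916

At (1, -1/2): F = (-3.000, -3.000).
Jacobian J = [[-8·a·b - 10·a, -4·a^2], [2·a·b + 6·a + 1, a^2 + 5]].
At the point, J = [[-6.000, -4.000], [6.000, 6.000]] (det J = -12.000).
Solving J·Δ = −F gives Δ = (-2.500, 3.000).
Then the next iterate is (a, b)₁ = (-1.500, 2.500).
Re-evaluating at (-1.500, 2.500): F = (-33.750, 19.375), so ‖F‖₂ = 38.916.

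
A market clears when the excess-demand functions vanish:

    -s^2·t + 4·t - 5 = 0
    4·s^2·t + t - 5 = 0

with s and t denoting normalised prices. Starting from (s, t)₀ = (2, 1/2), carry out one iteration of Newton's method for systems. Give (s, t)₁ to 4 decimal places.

(-0.5000, 1.4706)

At (2, 1/2): F = (-5.0000, 3.5000).
Jacobian J = [[-2·s·t, -s^2 + 4], [8·s·t, 4·s^2 + 1]].
At the point, J = [[-2.0000, 0.0000], [8.0000, 17.0000]] (det J = -34.0000).
Solving J·Δ = −F gives Δ = (-2.5000, 0.9706).
Then the next iterate is (s, t)₁ = (-0.5000, 1.4706).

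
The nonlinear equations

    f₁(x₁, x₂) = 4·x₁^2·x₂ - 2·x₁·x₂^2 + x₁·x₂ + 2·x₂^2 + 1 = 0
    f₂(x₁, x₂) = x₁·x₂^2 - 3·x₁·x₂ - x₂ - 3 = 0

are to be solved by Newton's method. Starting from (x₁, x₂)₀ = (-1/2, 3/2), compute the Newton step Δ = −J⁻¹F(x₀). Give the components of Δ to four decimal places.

At (-1/2, 3/2): F = (8.5000, -3.3750).
Jacobian J = [[8·x₁·x₂ - 2·x₂^2 + x₂, 4·x₁^2 - 4·x₁·x₂ + x₁ + 4·x₂], [x₂^2 - 3·x₂, 2·x₁·x₂ - 3·x₁ - 1]].
At the point, J = [[-9.0000, 9.5000], [-2.2500, -1.0000]] (det J = 30.3750).
Solving J·Δ = −F gives Δ = (-0.7757, -1.6296).

(-0.7757, -1.6296)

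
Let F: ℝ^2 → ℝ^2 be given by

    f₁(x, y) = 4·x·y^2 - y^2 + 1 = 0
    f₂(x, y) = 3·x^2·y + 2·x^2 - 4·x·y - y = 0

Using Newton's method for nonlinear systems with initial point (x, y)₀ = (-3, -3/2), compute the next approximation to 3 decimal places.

(-2.062, -0.992)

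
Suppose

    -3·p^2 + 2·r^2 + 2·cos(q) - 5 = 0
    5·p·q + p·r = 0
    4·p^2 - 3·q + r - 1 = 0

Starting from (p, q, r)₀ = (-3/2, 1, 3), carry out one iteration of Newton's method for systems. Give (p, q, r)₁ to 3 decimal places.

(-0.787, 0.406, 1.771)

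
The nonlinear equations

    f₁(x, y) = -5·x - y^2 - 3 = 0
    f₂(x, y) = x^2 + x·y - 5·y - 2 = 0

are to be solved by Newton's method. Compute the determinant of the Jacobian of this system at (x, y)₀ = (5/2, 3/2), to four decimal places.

J = [[-5, -2·y], [2·x + y, x - 5]].
At the point, J = [[-5.0000, -3.0000], [6.5000, -2.5000]].
det J = 32.0000.

32.0000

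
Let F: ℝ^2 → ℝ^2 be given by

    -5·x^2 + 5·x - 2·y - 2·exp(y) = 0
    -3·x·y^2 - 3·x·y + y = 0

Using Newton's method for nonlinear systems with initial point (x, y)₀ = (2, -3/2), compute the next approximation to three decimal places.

At (2, -3/2): F = (-7.44626, -6.000).
Jacobian J = [[-10·x + 5, -2·exp(y) - 2], [-3·y^2 - 3·y, -6·x·y - 3·x + 1]].
At the point, J = [[-15.000, -2.44626], [-2.250, 13.000]] (det J = -200.50409).
Solving J·Δ = −F gives Δ = (-0.556, 0.365).
Then the next iterate is (x, y)₁ = (1.444, -1.135).

(1.444, -1.135)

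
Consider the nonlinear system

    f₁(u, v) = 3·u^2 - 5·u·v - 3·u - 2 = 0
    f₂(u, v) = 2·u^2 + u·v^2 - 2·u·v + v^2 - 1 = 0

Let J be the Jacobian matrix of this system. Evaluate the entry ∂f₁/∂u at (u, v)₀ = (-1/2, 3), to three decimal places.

-21.000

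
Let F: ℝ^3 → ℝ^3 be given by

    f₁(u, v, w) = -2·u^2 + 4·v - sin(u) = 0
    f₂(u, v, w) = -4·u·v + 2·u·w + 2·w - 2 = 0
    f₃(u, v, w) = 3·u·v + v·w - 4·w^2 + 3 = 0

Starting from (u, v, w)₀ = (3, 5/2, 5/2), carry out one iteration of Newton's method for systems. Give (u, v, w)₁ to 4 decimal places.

(1.8755, 1.4400, 1.7072)

At (3, 5/2, 5/2): F = (-8.141120, -12.0000, 6.7500).
Jacobian J = [[-4·u - cos(u), 4, 0], [-4·v + 2·w, -4·u, 2·u + 2], [3·v, 3·u + w, v - 8·w]].
At the point, J = [[-11.010008, 4.0000, 0.0000], [-5.0000, -12.0000, 8.0000], [7.5000, 11.5000, -17.5000]] (det J = -1409.180885).
Solving J·Δ = −F gives Δ = (-1.1245, -1.0600, -0.7928).
Then the next iterate is (u, v, w)₁ = (1.8755, 1.4400, 1.7072).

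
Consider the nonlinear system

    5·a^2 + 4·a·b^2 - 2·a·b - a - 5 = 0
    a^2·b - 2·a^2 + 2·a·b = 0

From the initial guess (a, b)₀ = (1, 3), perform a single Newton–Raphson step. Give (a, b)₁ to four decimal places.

(-0.1356, 3.6949)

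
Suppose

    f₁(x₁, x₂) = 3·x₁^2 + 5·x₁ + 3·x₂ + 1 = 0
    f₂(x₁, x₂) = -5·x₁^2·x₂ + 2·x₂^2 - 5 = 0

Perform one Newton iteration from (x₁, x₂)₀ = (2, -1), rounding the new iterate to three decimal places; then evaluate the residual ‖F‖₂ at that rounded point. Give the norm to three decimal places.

4.703

At (2, -1): F = (20.000, 17.000).
Jacobian J = [[6·x₁ + 5, 3], [-10·x₁·x₂, -5·x₁^2 + 4·x₂]].
At the point, J = [[17.000, 3.000], [20.000, -24.000]] (det J = -468.000).
Solving J·Δ = −F gives Δ = (-1.135, -0.237).
Then the next iterate is (x₁, x₂)₁ = (0.865, -1.237).
Re-evaluating at (0.865, -1.237): F = (3.85867, 2.68811), so ‖F‖₂ = 4.703.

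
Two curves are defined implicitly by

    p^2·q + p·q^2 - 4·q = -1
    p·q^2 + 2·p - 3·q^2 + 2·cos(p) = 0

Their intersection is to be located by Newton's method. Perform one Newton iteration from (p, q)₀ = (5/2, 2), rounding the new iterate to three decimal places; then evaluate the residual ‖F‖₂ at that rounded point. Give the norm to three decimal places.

4.509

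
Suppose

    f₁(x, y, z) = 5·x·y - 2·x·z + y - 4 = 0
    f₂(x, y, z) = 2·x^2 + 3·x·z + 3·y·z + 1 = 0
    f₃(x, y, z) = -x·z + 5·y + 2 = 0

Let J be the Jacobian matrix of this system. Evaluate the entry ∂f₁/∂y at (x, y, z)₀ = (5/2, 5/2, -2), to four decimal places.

∂f₁/∂y = 5·x + 1.
At (5/2, 5/2, -2) this is 13.5000.

13.5000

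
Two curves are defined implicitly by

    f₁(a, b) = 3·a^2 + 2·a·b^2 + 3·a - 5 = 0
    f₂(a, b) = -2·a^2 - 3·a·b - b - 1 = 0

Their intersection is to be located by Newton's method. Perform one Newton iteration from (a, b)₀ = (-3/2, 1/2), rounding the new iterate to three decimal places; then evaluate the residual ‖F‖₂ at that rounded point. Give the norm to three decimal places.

At (-3/2, 1/2): F = (-3.500, -3.750).
Jacobian J = [[6·a + 2·b^2 + 3, 4·a·b], [-4·a - 3·b, -3·a - 1]].
At the point, J = [[-5.500, -3.000], [4.500, 3.500]] (det J = -5.750).
Solving J·Δ = −F gives Δ = (-4.087, 6.326).
Then the next iterate is (a, b)₁ = (-5.587, 6.826).
Re-evaluating at (-5.587, 6.826): F = (-448.76173, 44.15545), so ‖F‖₂ = 450.929.

450.929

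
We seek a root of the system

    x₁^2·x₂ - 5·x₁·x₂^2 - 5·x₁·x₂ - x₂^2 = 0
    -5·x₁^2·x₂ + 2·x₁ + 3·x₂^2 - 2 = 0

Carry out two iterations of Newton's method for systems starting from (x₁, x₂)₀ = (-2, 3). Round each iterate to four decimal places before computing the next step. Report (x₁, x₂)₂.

(-0.9157, 1.1325)

At (-2, 3): F = (123.0000, -39.0000).
Jacobian J = [[2·x₁·x₂ - 5·x₂^2 - 5·x₂, x₁^2 - 10·x₁·x₂ - 5·x₁ - 2·x₂], [-10·x₁·x₂ + 2, -5·x₁^2 + 6·x₂]].
At the point, J = [[-72.0000, 68.0000], [62.0000, -2.0000]] (det J = -4072.0000).
Solving J·Δ = −F gives Δ = (0.5909, -1.1832).
Then the next iterate is (x₁, x₂)₁ = (-1.4091, 1.8168).
Round to (-1.4091, 1.8168) and repeat: F = (36.362393, -12.952766), J = [[-30.707917, 30.997992], [27.600529, 0.972986]].
Δ = (0.4934, -0.6843), so (x₁, x₂)₂ = (-0.9157, 1.1325).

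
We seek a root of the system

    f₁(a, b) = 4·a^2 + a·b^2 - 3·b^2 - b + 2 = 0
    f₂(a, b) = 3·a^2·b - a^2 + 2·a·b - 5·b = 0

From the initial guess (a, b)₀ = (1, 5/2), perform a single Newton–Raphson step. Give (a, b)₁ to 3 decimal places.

(1.056, 1.754)

At (1, 5/2): F = (-9.000, -1.000).
Jacobian J = [[8·a + b^2, 2·a·b - 6·b - 1], [6·a·b - 2·a + 2·b, 3·a^2 + 2·a - 5]].
At the point, J = [[14.250, -11.000], [18.000, 0.000]] (det J = 198.000).
Solving J·Δ = −F gives Δ = (0.056, -0.746).
Then the next iterate is (a, b)₁ = (1.056, 1.754).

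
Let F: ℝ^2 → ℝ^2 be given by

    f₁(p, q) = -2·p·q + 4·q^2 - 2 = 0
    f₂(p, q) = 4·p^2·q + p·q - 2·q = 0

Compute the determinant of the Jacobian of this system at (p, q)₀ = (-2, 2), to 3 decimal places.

552.000

J = [[-2·q, -2·p + 8·q], [8·p·q + q, 4·p^2 + p - 2]].
At the point, J = [[-4.000, 20.000], [-30.000, 12.000]].
det J = 552.000.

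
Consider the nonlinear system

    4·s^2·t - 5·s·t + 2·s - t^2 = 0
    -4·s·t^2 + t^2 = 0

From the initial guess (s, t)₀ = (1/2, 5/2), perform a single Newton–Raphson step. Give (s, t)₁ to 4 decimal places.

(0.5273, 1.1133)

At (1/2, 5/2): F = (-9.0000, -6.2500).
Jacobian J = [[8·s·t - 5·t + 2, 4·s^2 - 5·s - 2·t], [-4·t^2, -8·s·t + 2·t]].
At the point, J = [[-0.5000, -6.5000], [-25.0000, -5.0000]] (det J = -160.0000).
Solving J·Δ = −F gives Δ = (0.0273, -1.3867).
Then the next iterate is (s, t)₁ = (0.5273, 1.1133).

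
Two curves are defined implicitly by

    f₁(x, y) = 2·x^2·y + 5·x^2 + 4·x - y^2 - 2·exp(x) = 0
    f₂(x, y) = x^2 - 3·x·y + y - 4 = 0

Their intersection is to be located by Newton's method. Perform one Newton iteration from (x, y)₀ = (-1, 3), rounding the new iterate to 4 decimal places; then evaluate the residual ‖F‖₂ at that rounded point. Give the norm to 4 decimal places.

1.5285

At (-1, 3): F = (-2.735759, 9.0000).
Jacobian J = [[4·x·y + 10·x - 2·exp(x) + 4, 2·x^2 - 2·y], [2·x - 3·y, -3·x + 1]].
At the point, J = [[-18.735759, -4.0000], [-11.0000, 4.0000]] (det J = -118.943036).
Solving J·Δ = −F gives Δ = (0.2107, -1.6707).
Then the next iterate is (x, y)₁ = (-0.7893, 1.3293).
Re-evaluating at (-0.7893, 1.3293): F = (-1.061298, 1.099944), so ‖F‖₂ = 1.5285.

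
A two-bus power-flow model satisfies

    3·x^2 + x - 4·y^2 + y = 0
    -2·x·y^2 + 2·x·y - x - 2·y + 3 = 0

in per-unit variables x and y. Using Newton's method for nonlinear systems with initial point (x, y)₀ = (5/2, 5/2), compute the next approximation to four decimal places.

At (5/2, 5/2): F = (-1.2500, -23.2500).
Jacobian J = [[6·x + 1, -8·y + 1], [-2·y^2 + 2·y - 1, -4·x·y + 2·x - 2]].
At the point, J = [[16.0000, -19.0000], [-8.5000, -22.0000]] (det J = -513.5000).
Solving J·Δ = −F gives Δ = (-0.8067, -0.7451).
Then the next iterate is (x, y)₁ = (1.6933, 1.7549).

(1.6933, 1.7549)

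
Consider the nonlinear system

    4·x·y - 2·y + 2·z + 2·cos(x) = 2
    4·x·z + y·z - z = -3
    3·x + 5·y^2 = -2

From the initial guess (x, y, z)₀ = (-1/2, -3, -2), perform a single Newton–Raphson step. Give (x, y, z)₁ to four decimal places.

(-0.0995, -1.4433, -0.5530)

At (-1/2, -3, -2): F = (7.755165, 15.0000, 45.5000).
Jacobian J = [[4·y - 2·sin(x), 4·x - 2, 2], [4·z, z, 4·x + y - 1], [3, 10·y, 0]].
At the point, J = [[-11.041149, -4.0000, 2.0000], [-8.0000, -2.0000, -6.0000], [3.0000, -30.0000, 0.0000]] (det J = 2551.406806).
Solving J·Δ = −F gives Δ = (0.4005, 1.5567, 1.4470).
Then the next iterate is (x, y, z)₁ = (-0.0995, -1.4433, -0.5530).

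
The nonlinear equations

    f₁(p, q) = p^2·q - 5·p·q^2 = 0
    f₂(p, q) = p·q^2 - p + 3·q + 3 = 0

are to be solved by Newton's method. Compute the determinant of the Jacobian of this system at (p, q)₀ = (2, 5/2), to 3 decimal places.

-34.750

J = [[2·p·q - 5·q^2, p^2 - 10·p·q], [q^2 - 1, 2·p·q + 3]].
At the point, J = [[-21.250, -46.000], [5.250, 13.000]].
det J = -34.750.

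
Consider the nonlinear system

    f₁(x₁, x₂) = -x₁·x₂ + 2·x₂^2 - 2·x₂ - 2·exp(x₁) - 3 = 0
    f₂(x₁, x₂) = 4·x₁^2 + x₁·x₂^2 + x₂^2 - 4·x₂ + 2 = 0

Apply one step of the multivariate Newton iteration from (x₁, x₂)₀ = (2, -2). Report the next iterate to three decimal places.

(0.910, -0.987)

At (2, -2): F = (-1.77811, 38.000).
Jacobian J = [[-x₂ - 2·exp(x₁), -x₁ + 4·x₂ - 2], [8·x₁ + x₂^2, 2·x₁·x₂ + 2·x₂ - 4]].
At the point, J = [[-12.77811, -12.000], [20.000, -16.000]] (det J = 444.44980).
Solving J·Δ = −F gives Δ = (-1.090, 1.013).
Then the next iterate is (x₁, x₂)₁ = (0.910, -0.987).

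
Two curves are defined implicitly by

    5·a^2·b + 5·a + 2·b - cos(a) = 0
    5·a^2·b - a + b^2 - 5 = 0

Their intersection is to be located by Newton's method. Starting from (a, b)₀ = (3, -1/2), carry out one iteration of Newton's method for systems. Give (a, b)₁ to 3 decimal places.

At (3, -1/2): F = (-7.51001, -30.250).
Jacobian J = [[10·a·b + sin(a) + 5, 5·a^2 + 2], [10·a·b - 1, 5·a^2 + 2·b]].
At the point, J = [[-9.85888, 47.000], [-16.000, 44.000]] (det J = 318.20928).
Solving J·Δ = −F gives Δ = (-3.430, -0.560).
Then the next iterate is (a, b)₁ = (-0.430, -1.060).

(-0.430, -1.060)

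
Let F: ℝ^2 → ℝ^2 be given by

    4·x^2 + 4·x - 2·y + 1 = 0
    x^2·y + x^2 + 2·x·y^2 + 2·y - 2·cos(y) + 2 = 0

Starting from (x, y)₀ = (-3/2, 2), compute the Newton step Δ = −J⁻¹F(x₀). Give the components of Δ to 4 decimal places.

(-0.0696, 0.2785)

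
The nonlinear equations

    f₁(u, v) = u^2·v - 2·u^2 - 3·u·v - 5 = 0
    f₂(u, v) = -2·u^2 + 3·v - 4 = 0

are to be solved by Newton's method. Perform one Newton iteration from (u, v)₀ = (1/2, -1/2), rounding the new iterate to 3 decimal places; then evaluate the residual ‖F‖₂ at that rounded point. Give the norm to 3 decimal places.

65.538

At (1/2, -1/2): F = (-4.875, -6.000).
Jacobian J = [[2·u·v - 4·u - 3·v, u^2 - 3·u], [-4·u, 3]].
At the point, J = [[-1.000, -1.250], [-2.000, 3.000]] (det J = -5.500).
Solving J·Δ = −F gives Δ = (-4.023, -0.682).
Then the next iterate is (u, v)₁ = (-3.523, -1.182).
Re-evaluating at (-3.523, -1.182): F = (-56.98604, -32.36906), so ‖F‖₂ = 65.538.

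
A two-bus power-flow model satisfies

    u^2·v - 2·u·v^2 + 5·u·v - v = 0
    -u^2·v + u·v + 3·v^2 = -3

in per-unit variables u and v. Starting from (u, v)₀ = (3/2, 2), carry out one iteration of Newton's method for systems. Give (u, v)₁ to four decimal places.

(0.1266, 0.3117)

At (3/2, 2): F = (5.5000, 13.5000).
Jacobian J = [[2·u·v - 2·v^2 + 5·v, u^2 - 4·u·v + 5·u - 1], [-2·u·v + v, -u^2 + u + 6·v]].
At the point, J = [[8.0000, -3.2500], [-4.0000, 11.2500]] (det J = 77.0000).
Solving J·Δ = −F gives Δ = (-1.3734, -1.6883).
Then the next iterate is (u, v)₁ = (0.1266, 0.3117).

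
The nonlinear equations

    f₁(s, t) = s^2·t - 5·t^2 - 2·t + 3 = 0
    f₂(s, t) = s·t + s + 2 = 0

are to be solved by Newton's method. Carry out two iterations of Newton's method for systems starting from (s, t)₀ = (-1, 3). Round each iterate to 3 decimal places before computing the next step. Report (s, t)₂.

(-1.005, 0.908)

At (-1, 3): F = (-45.000, -2.000).
Jacobian J = [[2·s·t, s^2 - 10·t - 2], [t + 1, s]].
At the point, J = [[-6.000, -31.000], [4.000, -1.000]] (det J = 130.000).
Solving J·Δ = −F gives Δ = (0.131, -1.477).
Then the next iterate is (s, t)₁ = (-0.869, 1.523).
Round to (-0.869, 1.523) and repeat: F = (-10.49353, -0.19249), J = [[-2.64697, -16.47484], [2.523, -0.869]].
Δ = (-0.136, -0.615), so (s, t)₂ = (-1.005, 0.908).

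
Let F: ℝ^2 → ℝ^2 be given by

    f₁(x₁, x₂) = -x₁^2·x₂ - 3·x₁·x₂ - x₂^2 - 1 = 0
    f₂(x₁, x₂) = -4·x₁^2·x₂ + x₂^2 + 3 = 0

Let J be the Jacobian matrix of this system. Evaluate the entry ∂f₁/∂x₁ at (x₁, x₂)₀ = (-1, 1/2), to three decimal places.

-0.500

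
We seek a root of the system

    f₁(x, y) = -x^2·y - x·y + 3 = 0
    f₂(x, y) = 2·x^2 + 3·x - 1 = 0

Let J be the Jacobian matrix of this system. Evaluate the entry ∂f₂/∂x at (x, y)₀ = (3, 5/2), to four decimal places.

∂f₂/∂x = 4·x + 3.
At (3, 5/2) this is 15.0000.

15.0000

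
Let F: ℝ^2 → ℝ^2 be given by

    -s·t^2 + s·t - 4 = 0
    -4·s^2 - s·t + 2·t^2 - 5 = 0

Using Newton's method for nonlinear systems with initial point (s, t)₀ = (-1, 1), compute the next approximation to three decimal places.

At (-1, 1): F = (-4.000, -6.000).
Jacobian J = [[-t^2 + t, -2·s·t + s], [-8·s - t, -s + 4·t]].
At the point, J = [[0.000, 1.000], [7.000, 5.000]] (det J = -7.000).
Solving J·Δ = −F gives Δ = (-2.000, 4.000).
Then the next iterate is (s, t)₁ = (-3.000, 5.000).

(-3.000, 5.000)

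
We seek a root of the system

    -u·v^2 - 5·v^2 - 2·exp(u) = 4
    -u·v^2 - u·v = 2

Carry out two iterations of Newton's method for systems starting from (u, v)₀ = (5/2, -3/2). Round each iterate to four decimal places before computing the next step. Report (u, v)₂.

(1.7299, 0.8505)

At (5/2, -3/2): F = (-45.239988, -3.8750).
Jacobian J = [[-v^2 - 2·exp(u), -2·u·v - 10·v], [-v^2 - v, -2·u·v - u]].
At the point, J = [[-26.614988, 22.5000], [-0.7500, 5.0000]] (det J = -116.199940).
Solving J·Δ = −F gives Δ = (-1.1963, 0.5956).
Then the next iterate is (u, v)₁ = (1.3037, -0.9044).
Round to (1.3037, -0.9044) and repeat: F = (-16.521841, -1.887281), J = [[-8.183736, 11.402133], [0.086461, 1.054433]].
Δ = (0.4262, 1.7549), so (u, v)₂ = (1.7299, 0.8505).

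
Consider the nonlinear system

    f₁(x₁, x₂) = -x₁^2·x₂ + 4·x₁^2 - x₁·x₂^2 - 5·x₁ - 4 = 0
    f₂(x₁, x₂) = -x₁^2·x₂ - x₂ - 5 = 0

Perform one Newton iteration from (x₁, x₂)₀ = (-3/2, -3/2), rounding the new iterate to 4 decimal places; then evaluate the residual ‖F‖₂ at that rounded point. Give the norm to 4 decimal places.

At (-3/2, -3/2): F = (19.2500, -0.1250).
Jacobian J = [[-2·x₁·x₂ + 8·x₁ - x₂^2 - 5, -x₁^2 - 2·x₁·x₂], [-2·x₁·x₂, -x₁^2 - 1]].
At the point, J = [[-23.7500, -6.7500], [-4.5000, -3.2500]] (det J = 46.8125).
Solving J·Δ = −F gives Δ = (1.3545, -1.9139).
Then the next iterate is (x₁, x₂)₁ = (-0.1455, -3.4139).
Re-evaluating at (-0.1455, -3.4139): F = (-1.419785, -1.513827), so ‖F‖₂ = 2.0754.

2.0754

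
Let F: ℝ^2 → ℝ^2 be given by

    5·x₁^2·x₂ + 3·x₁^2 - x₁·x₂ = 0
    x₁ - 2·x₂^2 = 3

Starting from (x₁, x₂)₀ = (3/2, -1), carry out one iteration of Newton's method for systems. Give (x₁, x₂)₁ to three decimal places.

(2.244, -0.311)

At (3/2, -1): F = (-3.000, -3.500).
Jacobian J = [[10·x₁·x₂ + 6·x₁ - x₂, 5·x₁^2 - x₁], [1, -4·x₂]].
At the point, J = [[-5.000, 9.750], [1.000, 4.000]] (det J = -29.750).
Solving J·Δ = −F gives Δ = (0.744, 0.689).
Then the next iterate is (x₁, x₂)₁ = (2.244, -0.311).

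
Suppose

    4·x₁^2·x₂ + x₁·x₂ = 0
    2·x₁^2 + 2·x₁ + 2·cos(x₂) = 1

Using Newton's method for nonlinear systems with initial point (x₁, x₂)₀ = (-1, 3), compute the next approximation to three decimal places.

At (-1, 3): F = (9.000, -2.97998).
Jacobian J = [[8·x₁·x₂ + x₂, 4·x₁^2 + x₁], [4·x₁ + 2, -2·sin(x₂)]].
At the point, J = [[-21.000, 3.000], [-2.000, -0.28224]] (det J = 11.92704).
Solving J·Δ = −F gives Δ = (-0.537, -6.756).
Then the next iterate is (x₁, x₂)₁ = (-1.537, -3.756).

(-1.537, -3.756)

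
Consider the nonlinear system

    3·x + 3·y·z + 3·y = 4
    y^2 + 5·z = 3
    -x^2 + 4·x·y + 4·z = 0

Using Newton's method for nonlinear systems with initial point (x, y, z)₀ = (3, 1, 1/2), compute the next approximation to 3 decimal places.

At (3, 1, 1/2): F = (9.500, 0.500, 5.000).
Jacobian J = [[3, 3·z + 3, 3·y], [0, 2·y, 5], [-2·x + 4·y, 4·x, 4]].
At the point, J = [[3.000, 4.500, 3.000], [0.000, 2.000, 5.000], [-2.000, 12.000, 4.000]] (det J = -189.000).
Solving J·Δ = −F gives Δ = (-2.130, -0.852, 0.241).
Then the next iterate is (x, y, z)₁ = (0.870, 0.148, 0.741).

(0.870, 0.148, 0.741)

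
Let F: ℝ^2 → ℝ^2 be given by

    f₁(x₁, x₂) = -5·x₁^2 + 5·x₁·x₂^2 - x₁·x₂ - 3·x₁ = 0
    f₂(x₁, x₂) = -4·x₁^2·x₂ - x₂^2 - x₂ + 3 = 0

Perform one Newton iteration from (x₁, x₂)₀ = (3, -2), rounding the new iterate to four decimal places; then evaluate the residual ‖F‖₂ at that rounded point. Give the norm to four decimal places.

22.2062

At (3, -2): F = (12.0000, 73.0000).
Jacobian J = [[-10·x₁ + 5·x₂^2 - x₂ - 3, 10·x₁·x₂ - x₁], [-8·x₁·x₂, -4·x₁^2 - 2·x₂ - 1]].
At the point, J = [[-11.0000, -63.0000], [48.0000, -33.0000]] (det J = 3387.0000).
Solving J·Δ = −F gives Δ = (-1.2409, 0.4071).
Then the next iterate is (x₁, x₂)₁ = (1.7591, -1.5929).
Re-evaluating at (1.7591, -1.5929): F = (4.369696, 21.772058), so ‖F‖₂ = 22.2062.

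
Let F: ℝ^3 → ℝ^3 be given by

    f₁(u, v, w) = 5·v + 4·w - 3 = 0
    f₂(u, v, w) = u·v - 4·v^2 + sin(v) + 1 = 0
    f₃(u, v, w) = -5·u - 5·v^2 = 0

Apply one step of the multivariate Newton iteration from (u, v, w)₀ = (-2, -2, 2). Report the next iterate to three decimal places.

(1.666, -0.584, 1.479)

At (-2, -2, 2): F = (-5.000, -11.90930, -10.000).
Jacobian J = [[0, 5, 4], [v, u - 8·v + cos(v), 0], [-5, -10·v, 0]].
At the point, J = [[0.000, 5.000, 4.000], [-2.000, 13.58385, 0.000], [-5.000, 20.000, 0.000]] (det J = 111.67706).
Solving J·Δ = −F gives Δ = (3.666, 1.416, -0.521).
Then the next iterate is (u, v, w)₁ = (1.666, -0.584, 1.479).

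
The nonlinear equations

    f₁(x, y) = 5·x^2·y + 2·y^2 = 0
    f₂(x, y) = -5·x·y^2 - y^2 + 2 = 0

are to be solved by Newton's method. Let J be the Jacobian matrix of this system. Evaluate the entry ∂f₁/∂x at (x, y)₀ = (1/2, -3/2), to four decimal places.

∂f₁/∂x = 10·x·y.
At (1/2, -3/2) this is -7.5000.

-7.5000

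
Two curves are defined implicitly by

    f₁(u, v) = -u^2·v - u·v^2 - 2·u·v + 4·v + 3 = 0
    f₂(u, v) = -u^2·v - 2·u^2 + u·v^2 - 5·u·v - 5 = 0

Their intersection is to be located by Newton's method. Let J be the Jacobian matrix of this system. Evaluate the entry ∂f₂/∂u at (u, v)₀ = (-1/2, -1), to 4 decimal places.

∂f₂/∂u = -2·u·v - 4·u + v^2 - 5·v.
At (-1/2, -1) this is 7.0000.

7.0000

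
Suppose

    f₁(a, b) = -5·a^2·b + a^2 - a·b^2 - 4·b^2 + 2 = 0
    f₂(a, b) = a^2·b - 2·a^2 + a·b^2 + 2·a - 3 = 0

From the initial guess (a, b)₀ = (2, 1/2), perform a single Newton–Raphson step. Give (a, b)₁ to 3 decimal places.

At (2, 1/2): F = (-5.500, -4.500).
Jacobian J = [[-10·a·b + 2·a - b^2, -5·a^2 - 2·a·b - 8·b], [2·a·b - 4·a + b^2 + 2, a^2 + 2·a·b]].
At the point, J = [[-6.250, -26.000], [-3.750, 6.000]] (det J = -135.000).
Solving J·Δ = −F gives Δ = (-1.111, 0.056).
Then the next iterate is (a, b)₁ = (0.889, 0.556).

(0.889, 0.556)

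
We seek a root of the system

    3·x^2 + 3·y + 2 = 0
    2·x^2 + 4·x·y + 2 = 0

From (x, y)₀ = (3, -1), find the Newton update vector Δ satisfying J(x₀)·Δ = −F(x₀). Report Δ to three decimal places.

(-1.500, 0.333)

At (3, -1): F = (26.000, 8.000).
Jacobian J = [[6·x, 3], [4·x + 4·y, 4·x]].
At the point, J = [[18.000, 3.000], [8.000, 12.000]] (det J = 192.000).
Solving J·Δ = −F gives Δ = (-1.500, 0.333).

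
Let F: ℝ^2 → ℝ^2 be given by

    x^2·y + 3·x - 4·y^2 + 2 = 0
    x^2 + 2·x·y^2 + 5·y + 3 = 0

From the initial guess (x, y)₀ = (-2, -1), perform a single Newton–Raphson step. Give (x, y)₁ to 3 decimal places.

At (-2, -1): F = (-12.000, -2.000).
Jacobian J = [[2·x·y + 3, x^2 - 8·y], [2·x + 2·y^2, 4·x·y + 5]].
At the point, J = [[7.000, 12.000], [-2.000, 13.000]] (det J = 115.000).
Solving J·Δ = −F gives Δ = (1.148, 0.330).
Then the next iterate is (x, y)₁ = (-0.852, -0.670).

(-0.852, -0.670)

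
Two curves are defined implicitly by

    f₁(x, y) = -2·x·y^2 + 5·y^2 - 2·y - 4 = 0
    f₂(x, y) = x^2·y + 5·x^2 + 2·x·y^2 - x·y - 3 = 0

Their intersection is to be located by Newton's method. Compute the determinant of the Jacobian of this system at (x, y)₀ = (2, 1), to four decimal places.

-20.0000

J = [[-2·y^2, -4·x·y + 10·y - 2], [2·x·y + 10·x + 2·y^2 - y, x^2 + 4·x·y - x]].
At the point, J = [[-2.0000, 0.0000], [25.0000, 10.0000]].
det J = -20.0000.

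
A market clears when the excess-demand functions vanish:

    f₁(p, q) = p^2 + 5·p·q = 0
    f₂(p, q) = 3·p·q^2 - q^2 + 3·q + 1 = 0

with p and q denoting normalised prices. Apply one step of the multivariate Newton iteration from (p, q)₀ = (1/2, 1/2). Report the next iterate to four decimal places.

(0.6265, -0.2771)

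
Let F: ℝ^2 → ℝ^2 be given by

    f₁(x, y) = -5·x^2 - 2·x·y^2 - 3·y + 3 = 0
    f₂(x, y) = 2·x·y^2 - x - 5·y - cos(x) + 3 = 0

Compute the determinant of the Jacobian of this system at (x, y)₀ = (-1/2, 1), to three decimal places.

J = [[-10·x - 2·y^2, -4·x·y - 3], [2·y^2 + sin(x) - 1, 4·x·y - 5]].
At the point, J = [[3.000, -1.000], [0.52057, -7.000]].
det J = -20.479.

-20.479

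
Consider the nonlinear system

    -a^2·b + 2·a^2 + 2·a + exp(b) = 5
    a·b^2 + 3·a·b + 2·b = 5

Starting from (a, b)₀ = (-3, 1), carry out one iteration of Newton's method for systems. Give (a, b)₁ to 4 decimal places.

(-1.6572, 0.2593)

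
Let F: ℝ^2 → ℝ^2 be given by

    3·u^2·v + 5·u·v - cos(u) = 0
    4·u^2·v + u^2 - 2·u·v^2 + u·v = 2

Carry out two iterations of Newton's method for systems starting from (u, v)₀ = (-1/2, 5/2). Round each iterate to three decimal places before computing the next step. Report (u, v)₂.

At (-1/2, 5/2): F = (-5.25258, 5.750).
Jacobian J = [[6·u·v + 5·v + sin(u), 3·u^2 + 5·u], [8·u·v + 2·u - 2·v^2 + v, 4·u^2 - 4·u·v + u]].
At the point, J = [[4.52057, -1.750], [-21.000, 5.500]] (det J = -11.88684).
Solving J·Δ = −F gives Δ = (-1.584, -7.093).
Then the next iterate is (u, v)₁ = (-2.084, -4.593).
Round to (-2.084, -4.593) and repeat: F = (-11.49294, 20.05091), J = [[33.59470, 2.60917], [25.62220, -22.99902]].
Δ = (0.253, 1.153), so (u, v)₂ = (-1.831, -3.440).

(-1.831, -3.440)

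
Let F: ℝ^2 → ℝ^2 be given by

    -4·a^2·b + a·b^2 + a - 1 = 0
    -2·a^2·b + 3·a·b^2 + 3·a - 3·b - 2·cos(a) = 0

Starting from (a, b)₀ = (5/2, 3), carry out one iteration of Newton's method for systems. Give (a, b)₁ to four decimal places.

(1.6774, 2.0130)

At (5/2, 3): F = (-51.0000, 30.102287).
Jacobian J = [[-8·a·b + b^2 + 1, -4·a^2 + 2·a·b], [-4·a·b + 3·b^2 + 2·sin(a) + 3, -2·a^2 + 6·a·b - 3]].
At the point, J = [[-50.0000, -10.0000], [1.196944, 29.5000]] (det J = -1463.030557).
Solving J·Δ = −F gives Δ = (-0.8226, -0.9870).
Then the next iterate is (a, b)₁ = (1.6774, 2.0130).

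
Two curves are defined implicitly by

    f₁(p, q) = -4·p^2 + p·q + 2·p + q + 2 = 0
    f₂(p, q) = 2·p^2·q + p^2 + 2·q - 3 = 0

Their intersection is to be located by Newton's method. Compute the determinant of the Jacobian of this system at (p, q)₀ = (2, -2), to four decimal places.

-124.0000

J = [[-8·p + q + 2, p + 1], [4·p·q + 2·p, 2·p^2 + 2]].
At the point, J = [[-16.0000, 3.0000], [-12.0000, 10.0000]].
det J = -124.0000.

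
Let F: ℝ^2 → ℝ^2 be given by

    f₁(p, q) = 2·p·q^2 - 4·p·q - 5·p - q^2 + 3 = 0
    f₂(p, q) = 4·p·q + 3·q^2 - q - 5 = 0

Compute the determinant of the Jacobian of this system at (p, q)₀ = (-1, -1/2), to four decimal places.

J = [[2·q^2 - 4·q - 5, 4·p·q - 4·p - 2·q], [4·q, 4·p + 6·q - 1]].
At the point, J = [[-2.5000, 7.0000], [-2.0000, -8.0000]].
det J = 34.0000.

34.0000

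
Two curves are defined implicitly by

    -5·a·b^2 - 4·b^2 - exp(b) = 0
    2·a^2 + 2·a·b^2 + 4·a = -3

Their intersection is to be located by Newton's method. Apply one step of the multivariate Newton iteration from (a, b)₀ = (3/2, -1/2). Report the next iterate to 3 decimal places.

(0.191, -0.331)

At (3/2, -1/2): F = (-3.48153, 14.250).
Jacobian J = [[-5·b^2, -10·a·b - 8·b - exp(b)], [4·a + 2·b^2 + 4, 4·a·b]].
At the point, J = [[-1.250, 10.89347], [10.500, -3.000]] (det J = -110.63143).
Solving J·Δ = −F gives Δ = (-1.309, 0.169).
Then the next iterate is (a, b)₁ = (0.191, -0.331).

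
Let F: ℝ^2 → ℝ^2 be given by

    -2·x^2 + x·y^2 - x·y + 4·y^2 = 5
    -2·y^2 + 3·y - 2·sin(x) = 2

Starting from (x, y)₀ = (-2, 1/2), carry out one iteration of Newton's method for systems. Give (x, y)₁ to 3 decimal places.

At (-2, 1/2): F = (-11.500, 0.81859).
Jacobian J = [[-4·x + y^2 - y, 2·x·y - x + 8·y], [-2·cos(x), -4·y + 3]].
At the point, J = [[7.750, 4.000], [0.83229, 1.000]] (det J = 4.42083).
Solving J·Δ = −F gives Δ = (3.342, -3.600).
Then the next iterate is (x, y)₁ = (1.342, -3.100).

(1.342, -3.100)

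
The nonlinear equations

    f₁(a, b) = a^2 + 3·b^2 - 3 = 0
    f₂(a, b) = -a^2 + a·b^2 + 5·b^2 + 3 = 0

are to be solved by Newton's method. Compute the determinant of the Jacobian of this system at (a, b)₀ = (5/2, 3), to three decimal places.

153.000

J = [[2·a, 6·b], [-2·a + b^2, 2·a·b + 10·b]].
At the point, J = [[5.000, 18.000], [4.000, 45.000]].
det J = 153.000.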